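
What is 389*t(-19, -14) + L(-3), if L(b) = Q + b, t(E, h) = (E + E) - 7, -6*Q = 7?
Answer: -105055/6 ≈ -17509.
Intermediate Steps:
Q = -7/6 (Q = -⅙*7 = -7/6 ≈ -1.1667)
t(E, h) = -7 + 2*E (t(E, h) = 2*E - 7 = -7 + 2*E)
L(b) = -7/6 + b
389*t(-19, -14) + L(-3) = 389*(-7 + 2*(-19)) + (-7/6 - 3) = 389*(-7 - 38) - 25/6 = 389*(-45) - 25/6 = -17505 - 25/6 = -105055/6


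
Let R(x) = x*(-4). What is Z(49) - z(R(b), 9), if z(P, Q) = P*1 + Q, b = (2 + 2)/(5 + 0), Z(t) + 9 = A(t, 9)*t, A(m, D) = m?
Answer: 11931/5 ≈ 2386.2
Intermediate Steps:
Z(t) = -9 + t**2 (Z(t) = -9 + t*t = -9 + t**2)
b = 4/5 ≈ 0.80000
R(x) = -4*x
z(P, Q) = P + Q
Z(49) - z(R(b), 9) = (-9 + 49**2) - (-4*4/5 + 9) = (-9 + 2401) - (-16/5 + 9) = 2392 - 1*29/5 = 2392 - 29/5 = 11931/5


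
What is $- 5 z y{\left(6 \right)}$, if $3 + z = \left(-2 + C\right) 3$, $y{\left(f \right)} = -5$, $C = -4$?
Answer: $-525$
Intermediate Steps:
$z = -21$ ($z = -3 + \left(-2 - 4\right) 3 = -3 - 18 = -21$)
$- 5 z y{\left(6 \right)} = \left(-5\right) \left(-21\right) \left(-5\right) = 105 \left(-5\right) = -525$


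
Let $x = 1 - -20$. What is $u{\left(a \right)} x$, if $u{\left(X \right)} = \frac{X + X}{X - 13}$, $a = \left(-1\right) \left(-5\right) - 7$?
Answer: $\frac{28}{5} \approx 5.6$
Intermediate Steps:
$a = -2$ ($a = 5 - 7 = -2$)
$u{\left(X \right)} = \frac{2 X}{-13 + X}$
$x = 21$ ($x = 1 + 20 = 21$)
$u{\left(a \right)} x = 2 \left(-2\right) \frac{1}{-13 - 2} \cdot 21 = 2 \left(-2\right) \frac{1}{-15} \cdot 21 = 2 \left(-2\right) \left(- \frac{1}{15}\right) 21 = \frac{4}{15} \cdot 21 = \frac{28}{5}$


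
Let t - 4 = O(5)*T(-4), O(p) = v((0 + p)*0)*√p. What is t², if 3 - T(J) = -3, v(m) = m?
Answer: 16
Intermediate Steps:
O(p) = 0 (O(p) = ((0 + p)*0)*√p = (p*0)*√p = 0*√p = 0)
T(J) = 6 (T(J) = 3 - 1*(-3) = 3 + 3 = 6)
t = 4 (t = 4 + 0*6 = 4 + 0 = 4)
t² = 4² = 16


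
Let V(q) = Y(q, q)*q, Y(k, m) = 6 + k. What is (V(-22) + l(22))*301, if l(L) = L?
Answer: 112574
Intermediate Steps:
V(q) = q*(6 + q) (V(q) = (6 + q)*q = q*(6 + q))
(V(-22) + l(22))*301 = (-22*(6 - 22) + 22)*301 = (-22*(-16) + 22)*301 = (352 + 22)*301 = 374*301 = 112574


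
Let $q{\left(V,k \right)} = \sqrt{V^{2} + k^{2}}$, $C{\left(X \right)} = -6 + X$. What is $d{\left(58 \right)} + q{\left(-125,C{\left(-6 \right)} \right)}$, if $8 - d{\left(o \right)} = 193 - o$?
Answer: $-127 + \sqrt{15769} \approx -1.4253$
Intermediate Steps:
$d{\left(o \right)} = -185 + o$ ($d{\left(o \right)} = 8 - \left(193 - o\right) = 8 + \left(-193 + o\right) = -185 + o$)
$d{\left(58 \right)} + q{\left(-125,C{\left(-6 \right)} \right)} = \left(-185 + 58\right) + \sqrt{\left(-125\right)^{2} + \left(-6 - 6\right)^{2}} = -127 + \sqrt{15625 + \left(-12\right)^{2}} = -127 + \sqrt{15625 + 144} = -127 + \sqrt{15769}$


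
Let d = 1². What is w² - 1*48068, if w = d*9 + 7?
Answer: -47812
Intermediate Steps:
d = 1
w = 16 (w = 1*9 + 7 = 9 + 7 = 16)
w² - 1*48068 = 16² - 1*48068 = 256 - 48068 = -47812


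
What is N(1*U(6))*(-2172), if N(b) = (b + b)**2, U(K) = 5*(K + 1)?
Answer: -10642800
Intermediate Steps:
U(K) = 5 + 5*K (U(K) = 5*(1 + K) = 5 + 5*K)
N(b) = 4*b**2 (N(b) = (2*b)**2 = 4*b**2)
N(1*U(6))*(-2172) = (4*(1*(5 + 5*6))**2)*(-2172) = (4*(1*(5 + 30))**2)*(-2172) = (4*(1*35)**2)*(-2172) = (4*35**2)*(-2172) = (4*1225)*(-2172) = 4900*(-2172) = -10642800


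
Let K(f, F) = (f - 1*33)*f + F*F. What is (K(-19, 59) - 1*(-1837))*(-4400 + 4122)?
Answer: -1753068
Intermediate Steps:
K(f, F) = F**2 + f*(-33 + f) (K(f, F) = (f - 33)*f + F**2 = (-33 + f)*f + F**2 = f*(-33 + f) + F**2 = F**2 + f*(-33 + f))
(K(-19, 59) - 1*(-1837))*(-4400 + 4122) = ((59**2 + (-19)**2 - 33*(-19)) - 1*(-1837))*(-4400 + 4122) = ((3481 + 361 + 627) + 1837)*(-278) = (4469 + 1837)*(-278) = 6306*(-278) = -1753068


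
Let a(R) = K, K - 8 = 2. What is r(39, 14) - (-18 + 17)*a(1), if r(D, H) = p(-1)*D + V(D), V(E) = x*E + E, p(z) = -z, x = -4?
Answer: -68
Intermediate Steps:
K = 10 (K = 8 + 2 = 10)
a(R) = 10
V(E) = -3*E (V(E) = -4*E + E = -3*E)
r(D, H) = -2*D (r(D, H) = (-1*(-1))*D - 3*D = 1*D - 3*D = D - 3*D = -2*D)
r(39, 14) - (-18 + 17)*a(1) = -2*39 - (-18 + 17)*10 = -78 - (-1)*10 = -78 - 1*(-10) = -78 + 10 = -68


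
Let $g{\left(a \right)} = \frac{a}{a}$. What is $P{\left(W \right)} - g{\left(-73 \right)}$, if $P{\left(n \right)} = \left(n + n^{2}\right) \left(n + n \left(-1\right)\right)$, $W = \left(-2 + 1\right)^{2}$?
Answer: $-1$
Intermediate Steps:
$W = 1$ ($W = \left(-1\right)^{2} = 1$)
$P{\left(n \right)} = 0$ ($P{\left(n \right)} = \left(n + n^{2}\right) \left(n - n\right) = \left(n + n^{2}\right) 0 = 0$)
$g{\left(a \right)} = 1$
$P{\left(W \right)} - g{\left(-73 \right)} = 0 - 1 = -1$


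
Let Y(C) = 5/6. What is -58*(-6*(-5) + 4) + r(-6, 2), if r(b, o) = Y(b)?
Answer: -11827/6 ≈ -1971.2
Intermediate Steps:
Y(C) = ⅚ (Y(C) = 5*(⅙) = ⅚)
r(b, o) = ⅚
-58*(-6*(-5) + 4) + r(-6, 2) = -58*(-6*(-5) + 4) + ⅚ = -58*(30 + 4) + ⅚ = -58*34 + ⅚ = -1972 + ⅚ = -11827/6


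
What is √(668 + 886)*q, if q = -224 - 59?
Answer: -283*√1554 ≈ -11156.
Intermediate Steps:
q = -283
√(668 + 886)*q = √(668 + 886)*(-283) = √1554*(-283) = -283*√1554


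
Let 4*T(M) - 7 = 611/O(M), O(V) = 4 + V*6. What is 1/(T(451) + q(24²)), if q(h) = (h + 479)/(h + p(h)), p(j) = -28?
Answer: 1485080/5541647 ≈ 0.26799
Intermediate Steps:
O(V) = 4 + 6*V
q(h) = (479 + h)/(-28 + h) (q(h) = (h + 479)/(h - 28) = (479 + h)/(-28 + h))
T(M) = 7/4 + 611/(4*(4 + 6*M)) (T(M) = 7/4 + (611/(4 + 6*M))/4 = 7/4 + 611/(4*(4 + 6*M)))
1/(T(451) + q(24²)) = 1/(3*(213 + 14*451)/(8*(2 + 3*451)) + (479 + 24²)/(-28 + 24²)) = 1/(3*(213 + 6314)/(8*(2 + 1353)) + (479 + 576)/(-28 + 576)) = 1/((3/8)*6527/1355 + 1055/548) = 1/((3/8)*(1/1355)*6527 + (1/548)*1055) = 1/(19581/10840 + 1055/548) = 1/(5541647/1485080) = 1485080/5541647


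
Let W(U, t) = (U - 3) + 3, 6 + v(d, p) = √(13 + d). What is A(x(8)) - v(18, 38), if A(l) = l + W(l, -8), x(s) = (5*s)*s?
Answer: 646 - √31 ≈ 640.43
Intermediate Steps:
v(d, p) = -6 + √(13 + d)
x(s) = 5*s²
W(U, t) = U (W(U, t) = (-3 + U) + 3 = U)
A(l) = 2*l (A(l) = l + l = 2*l)
A(x(8)) - v(18, 38) = 2*(5*8²) - (-6 + √(13 + 18)) = 2*(5*64) - (-6 + √31) = 2*320 + (6 - √31) = 640 + (6 - √31) = 646 - √31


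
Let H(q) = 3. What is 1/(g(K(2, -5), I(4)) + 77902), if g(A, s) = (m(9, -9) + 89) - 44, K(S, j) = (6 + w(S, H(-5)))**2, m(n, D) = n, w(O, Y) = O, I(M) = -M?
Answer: 1/77956 ≈ 1.2828e-5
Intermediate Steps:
K(S, j) = (6 + S)**2
g(A, s) = 54 (g(A, s) = (9 + 89) - 44 = 98 - 44 = 54)
1/(g(K(2, -5), I(4)) + 77902) = 1/(54 + 77902) = 1/77956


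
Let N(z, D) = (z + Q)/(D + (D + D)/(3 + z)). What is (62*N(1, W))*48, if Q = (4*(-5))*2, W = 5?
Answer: -77376/5 ≈ -15475.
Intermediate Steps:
Q = -40 (Q = -20*2 = -40)
N(z, D) = (-40 + z)/(D + 2*D/(3 + z)) (N(z, D) = (z - 40)/(D + (D + D)/(3 + z)) = (-40 + z)/(D + (2*D)/(3 + z)) = (-40 + z)/(D + 2*D/(3 + z)))
(62*N(1, W))*48 = (62*((-120 + 1² - 37*1)/(5*(5 + 1))))*48 = (62*((⅕)*(-120 + 1 - 37)/6))*48 = (62*((⅕)*(⅙)*(-156)))*48 = (62*(-26/5))*48 = -1612/5*48 = -77376/5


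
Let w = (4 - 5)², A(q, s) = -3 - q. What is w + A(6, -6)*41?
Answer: -368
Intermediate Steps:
w = 1 (w = (-1)² = 1)
w + A(6, -6)*41 = 1 + (-3 - 1*6)*41 = 1 + (-3 - 6)*41 = 1 - 9*41 = 1 - 369 = -368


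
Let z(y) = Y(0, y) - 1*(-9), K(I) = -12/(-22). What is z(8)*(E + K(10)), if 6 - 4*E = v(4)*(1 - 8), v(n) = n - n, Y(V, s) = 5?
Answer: 315/11 ≈ 28.636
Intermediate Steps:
v(n) = 0
K(I) = 6/11 (K(I) = -12*(-1/22) = 6/11)
z(y) = 14 (z(y) = 5 - 1*(-9) = 5 + 9 = 14)
E = 3/2 (E = 3/2 - 0*(1 - 8) = 3/2 - 0*(-7) = 3/2 - ¼*0 = 3/2 + 0 = 3/2 ≈ 1.5000)
z(8)*(E + K(10)) = 14*(3/2 + 6/11) = 14*(45/22) = 315/11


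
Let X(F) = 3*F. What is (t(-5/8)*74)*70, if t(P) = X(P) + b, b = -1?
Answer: -29785/2 ≈ -14893.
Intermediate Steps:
t(P) = -1 + 3*P (t(P) = 3*P - 1 = -1 + 3*P)
(t(-5/8)*74)*70 = ((-1 + 3*(-5/8))*74)*70 = ((-1 - 15/8)*74)*70 = -23/8*74*70 = -851/4*70 = -29785/2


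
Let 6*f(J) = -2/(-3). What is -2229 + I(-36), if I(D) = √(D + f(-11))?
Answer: -2229 + I*√323/3 ≈ -2229.0 + 5.9907*I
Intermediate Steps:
f(J) = ⅑ (f(J) = (-2/(-3))/6 = (-2*(-⅓))/6 = (⅙)*(⅔) = ⅑)
I(D) = √(⅑ + D) (I(D) = √(D + ⅑) = √(⅑ + D))
-2229 + I(-36) = -2229 + √(1 + 9*(-36))/3 = -2229 + √(1 - 324)/3 = -2229 + √(-323)/3 = -2229 + (I*√323)/3 = -2229 + I*√323/3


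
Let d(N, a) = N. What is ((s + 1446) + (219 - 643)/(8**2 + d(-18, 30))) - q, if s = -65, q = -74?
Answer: 33253/23 ≈ 1445.8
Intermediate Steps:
((s + 1446) + (219 - 643)/(8**2 + d(-18, 30))) - q = ((-65 + 1446) + (219 - 643)/(8**2 - 18)) - 1*(-74) = (1381 - 424/(64 - 18)) + 74 = (1381 - 424/46) + 74 = (1381 - 424*1/46) + 74 = (1381 - 212/23) + 74 = 31551/23 + 74 = 33253/23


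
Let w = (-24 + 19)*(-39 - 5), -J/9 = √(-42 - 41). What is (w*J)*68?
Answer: -134640*I*√83 ≈ -1.2266e+6*I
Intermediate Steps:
J = -9*I*√83 (J = -9*√(-42 - 41) = -9*I*√83 ≈ -81.994*I)
w = 220 (w = -5*(-44) = 220)
(w*J)*68 = (220*(-9*I*√83))*68 = -1980*I*√83*68 = -134640*I*√83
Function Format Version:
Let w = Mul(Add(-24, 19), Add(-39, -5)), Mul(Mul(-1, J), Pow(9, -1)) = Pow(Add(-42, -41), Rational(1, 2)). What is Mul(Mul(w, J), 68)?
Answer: Mul(-134640, I, Pow(83, Rational(1, 2))) ≈ Mul(-1.2266e+6, I)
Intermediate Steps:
J = Mul(-9, I, Pow(83, Rational(1, 2))) (J = Mul(-9, Pow(Add(-42, -41), Rational(1, 2))) = Mul(-9, Pow(-83, Rational(1, 2))) = Mul(-9, Mul(I, Pow(83, Rational(1, 2)))) = Mul(-9, I, Pow(83, Rational(1, 2))) ≈ Mul(-81.994, I))
w = 220 (w = Mul(-5, -44) = 220)
Mul(Mul(w, J), 68) = Mul(Mul(220, Mul(-9, I, Pow(83, Rational(1, 2)))), 68) = Mul(Mul(-1980, I, Pow(83, Rational(1, 2))), 68) = Mul(-134640, I, Pow(83, Rational(1, 2)))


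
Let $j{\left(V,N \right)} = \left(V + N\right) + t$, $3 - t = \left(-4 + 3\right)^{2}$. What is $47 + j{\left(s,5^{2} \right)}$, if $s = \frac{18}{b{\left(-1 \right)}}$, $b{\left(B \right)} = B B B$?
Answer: $56$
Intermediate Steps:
$b{\left(B \right)} = B^{3}$ ($b{\left(B \right)} = B^{2} B = B^{3}$)
$t = 2$ ($t = 3 - \left(-4 + 3\right)^{2} = 3 - \left(-1\right)^{2} = 3 - 1 = 2$)
$s = -18$ ($s = \frac{18}{\left(-1\right)^{3}} = \frac{18}{-1} = 18 \left(-1\right) = -18$)
$j{\left(V,N \right)} = 2 + N + V$ ($j{\left(V,N \right)} = \left(V + N\right) + 2 = \left(N + V\right) + 2 = 2 + N + V$)
$47 + j{\left(s,5^{2} \right)} = 47 + \left(2 + 5^{2} - 18\right) = 47 + \left(2 + 25 - 18\right) = 47 + 9 = 56$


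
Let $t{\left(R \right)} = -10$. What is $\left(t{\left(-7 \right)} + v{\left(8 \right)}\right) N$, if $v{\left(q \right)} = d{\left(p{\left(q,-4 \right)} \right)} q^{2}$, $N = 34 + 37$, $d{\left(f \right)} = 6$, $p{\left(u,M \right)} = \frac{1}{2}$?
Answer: $26554$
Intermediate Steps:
$p{\left(u,M \right)} = \frac{1}{2}$
$N = 71$
$v{\left(q \right)} = 6 q^{2}$
$\left(t{\left(-7 \right)} + v{\left(8 \right)}\right) N = \left(-10 + 6 \cdot 8^{2}\right) 71 = \left(-10 + 6 \cdot 64\right) 71 = \left(-10 + 384\right) 71 = 374 \cdot 71 = 26554$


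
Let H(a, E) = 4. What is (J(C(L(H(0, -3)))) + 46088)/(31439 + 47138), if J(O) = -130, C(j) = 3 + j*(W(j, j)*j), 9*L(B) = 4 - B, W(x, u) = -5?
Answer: 45958/78577 ≈ 0.58488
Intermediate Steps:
L(B) = 4/9 - B/9 (L(B) = (4 - B)/9 = 4/9 - B/9)
C(j) = 3 - 5*j² (C(j) = 3 + j*(-5*j) = 3 - 5*j²)
(J(C(L(H(0, -3)))) + 46088)/(31439 + 47138) = (-130 + 46088)/(31439 + 47138) = 45958/78577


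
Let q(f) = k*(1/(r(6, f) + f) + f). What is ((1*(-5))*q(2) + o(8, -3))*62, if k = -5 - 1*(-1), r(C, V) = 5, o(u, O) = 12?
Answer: 23808/7 ≈ 3401.1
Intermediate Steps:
k = -4 (k = -5 + 1 = -4)
q(f) = -4*f - 4/(5 + f) (q(f) = -4*(1/(5 + f) + f) = -4*(f + 1/(5 + f)) = -4*f - 4/(5 + f))
((1*(-5))*q(2) + o(8, -3))*62 = ((1*(-5))*(4*(-1 - 1*2² - 5*2)/(5 + 2)) + 12)*62 = (-20*(-1 - 1*4 - 10)/7 + 12)*62 = (-20*(-1 - 4 - 10)/7 + 12)*62 = (-20*(-15)/7 + 12)*62 = (-5*(-60/7) + 12)*62 = (300/7 + 12)*62 = (384/7)*62 = 23808/7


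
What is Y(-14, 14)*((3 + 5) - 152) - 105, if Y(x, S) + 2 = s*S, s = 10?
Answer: -19977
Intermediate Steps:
Y(x, S) = -2 + 10*S
Y(-14, 14)*((3 + 5) - 152) - 105 = (-2 + 10*14)*((3 + 5) - 152) - 105 = (-2 + 140)*(8 - 152) - 105 = 138*(-144) - 105 = -19872 - 105 = -19977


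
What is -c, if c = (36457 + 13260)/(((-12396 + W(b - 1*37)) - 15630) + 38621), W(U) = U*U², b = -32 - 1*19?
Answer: 49717/670877 ≈ 0.074107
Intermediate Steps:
b = -51 (b = -32 - 19 = -51)
W(U) = U³
c = -49717/670877 (c = (36457 + 13260)/(((-12396 + (-51 - 1*37)³) - 15630) + 38621) = 49717/(((-12396 + (-51 - 37)³) - 15630) + 38621) = 49717/(((-12396 + (-88)³) - 15630) + 38621) = 49717/(((-12396 - 681472) - 15630) + 38621) = 49717/((-693868 - 15630) + 38621) = 49717/(-709498 + 38621) = 49717/(-670877) = 49717*(-1/670877) = -49717/670877 ≈ -0.074107)
-c = -1*(-49717/670877) = 49717/670877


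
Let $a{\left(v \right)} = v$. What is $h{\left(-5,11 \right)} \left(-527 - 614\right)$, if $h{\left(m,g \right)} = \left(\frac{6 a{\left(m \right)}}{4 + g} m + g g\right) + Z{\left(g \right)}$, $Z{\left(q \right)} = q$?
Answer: $-162022$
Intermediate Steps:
$h{\left(m,g \right)} = g + g^{2} + \frac{6 m^{2}}{4 + g}$ ($h{\left(m,g \right)} = \left(\frac{6 m}{4 + g} m + g g\right) + g = \left(\frac{6 m}{4 + g} m + g^{2}\right) + g = \left(\frac{6 m^{2}}{4 + g} + g^{2}\right) + g = \left(g^{2} + \frac{6 m^{2}}{4 + g}\right) + g = g + g^{2} + \frac{6 m^{2}}{4 + g}$)
$h{\left(-5,11 \right)} \left(-527 - 614\right) = \frac{11^{3} + 4 \cdot 11 + 5 \cdot 11^{2} + 6 \left(-5\right)^{2}}{4 + 11} \left(-527 - 614\right) = \frac{1331 + 44 + 5 \cdot 121 + 6 \cdot 25}{15} \left(-527 - 614\right) = \frac{1331 + 44 + 605 + 150}{15} \left(-1141\right) = \frac{1}{15} \cdot 2130 \left(-1141\right) = 142 \left(-1141\right) = -162022$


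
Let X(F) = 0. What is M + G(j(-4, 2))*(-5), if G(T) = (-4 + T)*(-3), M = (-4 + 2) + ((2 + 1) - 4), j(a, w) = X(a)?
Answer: -63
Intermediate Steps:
j(a, w) = 0
M = -3 (M = -2 + (3 - 4) = -2 - 1 = -3)
G(T) = 12 - 3*T
M + G(j(-4, 2))*(-5) = -3 + (12 - 3*0)*(-5) = -3 + (12 + 0)*(-5) = -3 + 12*(-5) = -3 - 60 = -63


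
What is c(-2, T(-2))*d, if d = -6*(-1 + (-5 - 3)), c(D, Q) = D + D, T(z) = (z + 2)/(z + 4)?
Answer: -216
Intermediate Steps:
T(z) = (2 + z)/(4 + z)
c(D, Q) = 2*D
d = 54 (d = -6*(-1 - 8) = -6*(-9) = 54)
c(-2, T(-2))*d = (2*(-2))*54 = -4*54 = -216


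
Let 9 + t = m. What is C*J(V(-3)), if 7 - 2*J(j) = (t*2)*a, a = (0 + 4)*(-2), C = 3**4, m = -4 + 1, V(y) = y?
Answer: -14985/2 ≈ -7492.5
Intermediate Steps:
m = -3
t = -12 (t = -9 - 3 = -12)
C = 81
a = -8 (a = 4*(-2) = -8)
J(j) = -185/2 (J(j) = 7/2 - (-12*2)*(-8)/2 = 7/2 - (-12)*(-8) = 7/2 - 1/2*192 = 7/2 - 96 = -185/2)
C*J(V(-3)) = 81*(-185/2) = -14985/2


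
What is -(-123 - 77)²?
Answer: -40000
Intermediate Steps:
-(-123 - 77)² = -1*(-200)² = -1*40000 = -40000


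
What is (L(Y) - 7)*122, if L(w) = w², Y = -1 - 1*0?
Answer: -732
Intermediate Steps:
Y = -1 (Y = -1 + 0 = -1)
(L(Y) - 7)*122 = ((-1)² - 7)*122 = (1 - 7)*122 = -6*122 = -732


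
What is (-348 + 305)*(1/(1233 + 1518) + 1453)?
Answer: -171879772/2751 ≈ -62479.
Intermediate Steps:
(-348 + 305)*(1/(1233 + 1518) + 1453) = -43*(1/2751 + 1453) = -43*3997204/2751 = -171879772/2751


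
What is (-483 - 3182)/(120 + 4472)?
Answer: -3665/4592 ≈ -0.79813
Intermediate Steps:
(-483 - 3182)/(120 + 4472) = -3665/4592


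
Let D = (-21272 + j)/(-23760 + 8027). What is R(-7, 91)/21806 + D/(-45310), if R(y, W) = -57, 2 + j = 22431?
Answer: -10151979392/3886168446845 ≈ -0.0026123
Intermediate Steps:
j = 22429 (j = -2 + 22431 = 22429)
D = -1157/15733 (D = (-21272 + 22429)/(-23760 + 8027) = 1157/(-15733) = 1157*(-1/15733) = -1157/15733 ≈ -0.073540)
R(-7, 91)/21806 + D/(-45310) = -57/21806 - 1157/15733/(-45310) = -57*1/21806 - 1157/15733*(-1/45310) = -57/21806 + 1157/712862230 = -10151979392/3886168446845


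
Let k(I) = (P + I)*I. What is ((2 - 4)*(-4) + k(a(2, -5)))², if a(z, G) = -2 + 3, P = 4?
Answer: 169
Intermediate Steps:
a(z, G) = 1
k(I) = I*(4 + I) (k(I) = (4 + I)*I = I*(4 + I))
((2 - 4)*(-4) + k(a(2, -5)))² = ((2 - 4)*(-4) + 1*(4 + 1))² = (-2*(-4) + 1*5)² = (8 + 5)² = 13² = 169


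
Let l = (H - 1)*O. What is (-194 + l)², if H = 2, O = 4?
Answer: 36100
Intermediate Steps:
l = 4 (l = (2 - 1)*4 = 1*4 = 4)
(-194 + l)² = (-194 + 4)² = (-190)² = 36100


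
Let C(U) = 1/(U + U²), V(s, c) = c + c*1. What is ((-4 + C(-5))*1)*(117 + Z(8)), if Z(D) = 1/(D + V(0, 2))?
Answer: -22199/48 ≈ -462.48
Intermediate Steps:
V(s, c) = 2*c (V(s, c) = c + c = 2*c)
Z(D) = 1/(4 + D) (Z(D) = 1/(D + 2*2) = 1/(D + 4) = 1/(4 + D))
((-4 + C(-5))*1)*(117 + Z(8)) = ((-4 + 1/((-5)*(1 - 5)))*1)*(117 + 1/(4 + 8)) = ((-4 - ⅕/(-4))*1)*(117 + 1/12) = ((-4 - ⅕*(-¼))*1)*(117 + 1/12) = ((-4 + 1/20)*1)*(1405/12) = -79/20*1*(1405/12) = -79/20*1405/12 = -22199/48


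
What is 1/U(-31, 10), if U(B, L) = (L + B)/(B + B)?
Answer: 62/21 ≈ 2.9524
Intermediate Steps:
U(B, L) = (B + L)/(2*B) (U(B, L) = (B + L)/((2*B)) = (B + L)*(1/(2*B)) = (B + L)/(2*B))
1/U(-31, 10) = 1/((½)*(-31 + 10)/(-31)) = 1/((½)*(-1/31)*(-21)) = 1/(21/62) = 62/21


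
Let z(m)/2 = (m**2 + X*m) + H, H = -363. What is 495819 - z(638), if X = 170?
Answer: -534463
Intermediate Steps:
z(m) = -726 + 2*m**2 + 340*m (z(m) = 2*((m**2 + 170*m) - 363) = 2*(-363 + m**2 + 170*m) = -726 + 2*m**2 + 340*m)
495819 - z(638) = 495819 - (-726 + 2*638**2 + 340*638) = 495819 - (-726 + 2*407044 + 216920) = 495819 - (-726 + 814088 + 216920) = 495819 - 1*1030282 = 495819 - 1030282 = -534463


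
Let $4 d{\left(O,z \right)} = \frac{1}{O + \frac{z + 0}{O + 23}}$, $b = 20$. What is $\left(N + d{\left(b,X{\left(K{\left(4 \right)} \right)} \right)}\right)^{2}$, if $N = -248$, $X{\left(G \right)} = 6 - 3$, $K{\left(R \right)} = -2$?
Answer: $\frac{732826738809}{11916304} \approx 61498.0$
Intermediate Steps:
$X{\left(G \right)} = 3$
$d{\left(O,z \right)} = \frac{1}{4 \left(O + \frac{z}{23 + O}\right)}$ ($d{\left(O,z \right)} = \frac{1}{4 \left(O + \frac{z + 0}{O + 23}\right)} = \frac{1}{4 \left(O + \frac{z}{23 + O}\right)}$)
$\left(N + d{\left(b,X{\left(K{\left(4 \right)} \right)} \right)}\right)^{2} = \left(-248 + \frac{23 + 20}{4 \left(3 + 20^{2} + 23 \cdot 20\right)}\right)^{2} = \left(-248 + \frac{1}{4} \frac{1}{3 + 400 + 460} \cdot 43\right)^{2} = \left(-248 + \frac{1}{4} \cdot \frac{1}{863} \cdot 43\right)^{2} = \left(-248 + \frac{43}{3452}\right)^{2} = \left(- \frac{856053}{3452}\right)^{2} = \frac{732826738809}{11916304}$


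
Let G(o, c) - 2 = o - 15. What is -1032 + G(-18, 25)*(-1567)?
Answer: 47545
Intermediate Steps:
G(o, c) = -13 + o (G(o, c) = 2 + (o - 15) = 2 + (-15 + o) = -13 + o)
-1032 + G(-18, 25)*(-1567) = -1032 + (-13 - 18)*(-1567) = -1032 - 31*(-1567) = -1032 + 48577 = 47545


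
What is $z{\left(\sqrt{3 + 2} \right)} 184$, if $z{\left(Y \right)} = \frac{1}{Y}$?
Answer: $\frac{184 \sqrt{5}}{5} \approx 82.287$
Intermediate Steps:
$z{\left(\sqrt{3 + 2} \right)} 184 = \frac{1}{\sqrt{3 + 2}} \cdot 184 = \frac{1}{\sqrt{5}} \cdot 184 = \frac{\sqrt{5}}{5} \cdot 184 = \frac{184 \sqrt{5}}{5}$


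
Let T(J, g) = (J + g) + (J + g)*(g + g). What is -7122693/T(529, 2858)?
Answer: -2374231/6454493 ≈ -0.36784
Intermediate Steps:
T(J, g) = J + g + 2*g*(J + g) (T(J, g) = (J + g) + (J + g)*(2*g) = (J + g) + 2*g*(J + g) = J + g + 2*g*(J + g))
-7122693/T(529, 2858) = -7122693/(529 + 2858 + 2*2858² + 2*529*2858) = -7122693/(529 + 2858 + 2*8168164 + 3023764) = -7122693/(529 + 2858 + 16336328 + 3023764) = -7122693/19363479 = -7122693*1/19363479 = -2374231/6454493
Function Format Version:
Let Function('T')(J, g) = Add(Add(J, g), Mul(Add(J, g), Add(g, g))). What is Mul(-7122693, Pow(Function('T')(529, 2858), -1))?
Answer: Rational(-2374231, 6454493) ≈ -0.36784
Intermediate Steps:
Function('T')(J, g) = Add(J, g, Mul(2, g, Add(J, g))) (Function('T')(J, g) = Add(Add(J, g), Mul(Add(J, g), Mul(2, g))) = Add(Add(J, g), Mul(2, g, Add(J, g))) = Add(J, g, Mul(2, g, Add(J, g))))
Mul(-7122693, Pow(Function('T')(529, 2858), -1)) = Mul(-7122693, Pow(Add(529, 2858, Mul(2, Pow(2858, 2)), Mul(2, 529, 2858)), -1)) = Mul(-7122693, Pow(Add(529, 2858, Mul(2, 8168164), 3023764), -1)) = Mul(-7122693, Pow(Add(529, 2858, 16336328, 3023764), -1)) = Mul(-7122693, Pow(19363479, -1)) = Mul(-7122693, Rational(1, 19363479)) = Rational(-2374231, 6454493)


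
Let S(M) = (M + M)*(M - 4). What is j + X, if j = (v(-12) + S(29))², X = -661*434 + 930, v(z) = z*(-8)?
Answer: 2104172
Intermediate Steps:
v(z) = -8*z
S(M) = 2*M*(-4 + M) (S(M) = (2*M)*(-4 + M) = 2*M*(-4 + M))
X = -285944 (X = -286874 + 930 = -285944)
j = 2390116 (j = (-8*(-12) + 2*29*(-4 + 29))² = (96 + 2*29*25)² = (96 + 1450)² = 1546² = 2390116)
j + X = 2390116 - 285944 = 2104172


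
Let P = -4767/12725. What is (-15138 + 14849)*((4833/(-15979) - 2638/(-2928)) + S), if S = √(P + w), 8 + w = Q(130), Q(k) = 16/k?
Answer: -4046228021/23393256 - 289*I*√9032277787/33085 ≈ -172.97 - 830.17*I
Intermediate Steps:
w = -512/65 (w = -8 + 16/130 = -8 + 16*(1/130) = -8 + 8/65 = -512/65 ≈ -7.8769)
P = -4767/12725 (P = -4767*1/12725 = -4767/12725 ≈ -0.37462)
S = I*√9032277787/33085 (S = √(-4767/12725 - 512/65) = √(-1365011/165425) = I*√9032277787/33085 ≈ 2.8726*I)
(-15138 + 14849)*((4833/(-15979) - 2638/(-2928)) + S) = (-15138 + 14849)*((4833/(-15979) - 2638/(-2928)) + I*√9032277787/33085) = -289*((4833*(-1/15979) - 2638*(-1/2928)) + I*√9032277787/33085) = -289*((-4833/15979 + 1319/1464) + I*√9032277787/33085) = -289*(14000789/23393256 + I*√9032277787/33085) = -4046228021/23393256 - 289*I*√9032277787/33085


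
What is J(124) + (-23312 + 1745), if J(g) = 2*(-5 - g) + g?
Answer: -21701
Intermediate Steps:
J(g) = -10 - g (J(g) = (-10 - 2*g) + g = -10 - g)
J(124) + (-23312 + 1745) = (-10 - 1*124) + (-23312 + 1745) = (-10 - 124) - 21567 = -134 - 21567 = -21701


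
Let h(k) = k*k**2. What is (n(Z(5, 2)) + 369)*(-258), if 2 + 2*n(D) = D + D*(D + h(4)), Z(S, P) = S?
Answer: -140094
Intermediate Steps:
h(k) = k**3
n(D) = -1 + D/2 + D*(64 + D)/2 (n(D) = -1 + (D + D*(D + 4**3))/2 = -1 + (D + D*(D + 64))/2 = -1 + (D + D*(64 + D))/2 = -1 + (D/2 + D*(64 + D)/2) = -1 + D/2 + D*(64 + D)/2)
(n(Z(5, 2)) + 369)*(-258) = ((-1 + (1/2)*5**2 + (65/2)*5) + 369)*(-258) = ((-1 + (1/2)*25 + 325/2) + 369)*(-258) = ((-1 + 25/2 + 325/2) + 369)*(-258) = (174 + 369)*(-258) = 543*(-258) = -140094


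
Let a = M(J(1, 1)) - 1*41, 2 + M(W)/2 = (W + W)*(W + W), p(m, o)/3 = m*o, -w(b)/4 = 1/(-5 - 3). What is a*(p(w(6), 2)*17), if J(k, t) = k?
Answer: -1887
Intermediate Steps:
w(b) = 1/2 (w(b) = -4/(-5 - 3) = -4/(-8) = -4*(-1/8) = 1/2)
p(m, o) = 3*m*o (p(m, o) = 3*(m*o) = 3*m*o)
M(W) = -4 + 8*W**2 (M(W) = -4 + 2*((W + W)*(W + W)) = -4 + 2*((2*W)*(2*W)) = -4 + 2*(4*W**2) = -4 + 8*W**2)
a = -37 (a = (-4 + 8*1**2) - 1*41 = (-4 + 8*1) - 41 = (-4 + 8) - 41 = 4 - 41 = -37)
a*(p(w(6), 2)*17) = -37*3*(1/2)*2*17 = -111*17 = -37*51 = -1887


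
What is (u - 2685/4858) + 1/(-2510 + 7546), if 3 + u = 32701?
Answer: 399969695511/12232444 ≈ 32697.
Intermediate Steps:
u = 32698 (u = -3 + 32701 = 32698)
(u - 2685/4858) + 1/(-2510 + 7546) = (32698 - 2685/4858) + 1/(-2510 + 7546) = (32698 - 2685*1/4858) + 1/5036 = (32698 - 2685/4858) + 1/5036 = 158844199/4858 + 1/5036 = 399969695511/12232444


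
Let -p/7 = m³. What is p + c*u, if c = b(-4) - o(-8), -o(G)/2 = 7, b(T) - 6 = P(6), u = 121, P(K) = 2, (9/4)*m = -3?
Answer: 72322/27 ≈ 2678.6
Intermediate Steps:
m = -4/3 (m = (4/9)*(-3) = -4/3 ≈ -1.3333)
b(T) = 8 (b(T) = 6 + 2 = 8)
p = 448/27 (p = -7*(-4/3)³ = -7*(-64/27) = 448/27 ≈ 16.593)
o(G) = -14 (o(G) = -2*7 = -14)
c = 22 (c = 8 - 1*(-14) = 8 + 14 = 22)
p + c*u = 448/27 + 22*121 = 448/27 + 2662 = 72322/27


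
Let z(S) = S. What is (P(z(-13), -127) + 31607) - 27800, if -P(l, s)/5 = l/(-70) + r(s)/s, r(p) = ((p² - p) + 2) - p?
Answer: 7914145/1778 ≈ 4451.1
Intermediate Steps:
r(p) = 2 + p² - 2*p (r(p) = (2 + p² - p) - p = 2 + p² - 2*p)
P(l, s) = l/14 - 5*(2 + s² - 2*s)/s (P(l, s) = -5*(l/(-70) + (2 + s² - 2*s)/s) = -5*(l*(-1/70) + (2 + s² - 2*s)/s) = -5*(-l/70 + (2 + s² - 2*s)/s) = l/14 - 5*(2 + s² - 2*s)/s)
(P(z(-13), -127) + 31607) - 27800 = ((10 - 10/(-127) - 5*(-127) + (1/14)*(-13)) + 31607) - 27800 = ((10 - 10*(-1/127) + 635 - 13/14) + 31607) - 27800 = ((10 + 10/127 + 635 - 13/14) + 31607) - 27800 = (1145299/1778 + 31607) - 27800 = 57342545/1778 - 27800 = 7914145/1778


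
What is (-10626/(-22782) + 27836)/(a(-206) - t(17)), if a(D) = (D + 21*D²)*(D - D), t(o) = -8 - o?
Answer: 105695063/94925 ≈ 1113.5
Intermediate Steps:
a(D) = 0 (a(D) = (D + 21*D²)*0 = 0)
(-10626/(-22782) + 27836)/(a(-206) - t(17)) = (-10626/(-22782) + 27836)/(0 - (-8 - 1*17)) = (-10626*(-1/22782) + 27836)/(0 - (-8 - 17)) = (1771/3797 + 27836)/(0 - 1*(-25)) = 105695063/(3797*(0 + 25)) = (105695063/3797)/25 = (105695063/3797)*(1/25) = 105695063/94925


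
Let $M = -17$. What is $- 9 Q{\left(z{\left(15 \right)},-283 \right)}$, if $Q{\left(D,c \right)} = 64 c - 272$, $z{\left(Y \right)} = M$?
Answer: $165456$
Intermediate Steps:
$z{\left(Y \right)} = -17$
$Q{\left(D,c \right)} = -272 + 64 c$
$- 9 Q{\left(z{\left(15 \right)},-283 \right)} = - 9 \left(-272 + 64 \left(-283\right)\right) = - 9 \left(-272 - 18112\right) = \left(-9\right) \left(-18384\right) = 165456$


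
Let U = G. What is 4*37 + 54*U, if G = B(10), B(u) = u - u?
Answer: 148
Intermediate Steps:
B(u) = 0
G = 0
U = 0
4*37 + 54*U = 4*37 + 54*0 = 148 + 0 = 148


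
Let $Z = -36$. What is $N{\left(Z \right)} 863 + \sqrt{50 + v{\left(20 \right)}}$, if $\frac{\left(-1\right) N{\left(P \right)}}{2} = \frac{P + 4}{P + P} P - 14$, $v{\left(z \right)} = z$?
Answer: $51780 + \sqrt{70} \approx 51788.0$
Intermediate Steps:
$N{\left(P \right)} = 24 - P$ ($N{\left(P \right)} = - 2 \left(\frac{P + 4}{P + P} P - 14\right) = - 2 \left(\frac{4 + P}{2 P} P - 14\right) = - 2 \left(\left(2 + \frac{P}{2}\right) - 14\right) = - 2 \left(-12 + \frac{P}{2}\right) = 24 - P$)
$N{\left(Z \right)} 863 + \sqrt{50 + v{\left(20 \right)}} = \left(24 - -36\right) 863 + \sqrt{50 + 20} = \left(24 + 36\right) 863 + \sqrt{70} = 60 \cdot 863 + \sqrt{70} = 51780 + \sqrt{70}$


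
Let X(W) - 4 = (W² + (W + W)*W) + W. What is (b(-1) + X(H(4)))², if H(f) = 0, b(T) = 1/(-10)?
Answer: 1521/100 ≈ 15.210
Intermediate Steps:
b(T) = -⅒
X(W) = 4 + W + 3*W² (X(W) = 4 + ((W² + (W + W)*W) + W) = 4 + ((W² + (2*W)*W) + W) = 4 + ((W² + 2*W²) + W) = 4 + (3*W² + W) = 4 + (W + 3*W²) = 4 + W + 3*W²)
(b(-1) + X(H(4)))² = (-⅒ + (4 + 0 + 3*0²))² = (-⅒ + (4 + 0 + 3*0))² = (-⅒ + (4 + 0 + 0))² = (-⅒ + 4)² = (39/10)² = 1521/100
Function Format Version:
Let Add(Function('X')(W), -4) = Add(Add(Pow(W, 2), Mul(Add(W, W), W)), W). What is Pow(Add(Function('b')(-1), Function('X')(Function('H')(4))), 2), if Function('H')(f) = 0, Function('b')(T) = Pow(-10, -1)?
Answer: Rational(1521, 100) ≈ 15.210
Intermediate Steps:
Function('b')(T) = Rational(-1, 10)
Function('X')(W) = Add(4, W, Mul(3, Pow(W, 2))) (Function('X')(W) = Add(4, Add(Add(Pow(W, 2), Mul(Add(W, W), W)), W)) = Add(4, Add(Add(Pow(W, 2), Mul(Mul(2, W), W)), W)) = Add(4, Add(Add(Pow(W, 2), Mul(2, Pow(W, 2))), W)) = Add(4, Add(Mul(3, Pow(W, 2)), W)) = Add(4, Add(W, Mul(3, Pow(W, 2)))) = Add(4, W, Mul(3, Pow(W, 2))))
Pow(Add(Function('b')(-1), Function('X')(Function('H')(4))), 2) = Pow(Add(Rational(-1, 10), Add(4, 0, Mul(3, Pow(0, 2)))), 2) = Pow(Add(Rational(-1, 10), Add(4, 0, Mul(3, 0))), 2) = Pow(Add(Rational(-1, 10), Add(4, 0, 0)), 2) = Pow(Add(Rational(-1, 10), 4), 2) = Pow(Rational(39, 10), 2) = Rational(1521, 100)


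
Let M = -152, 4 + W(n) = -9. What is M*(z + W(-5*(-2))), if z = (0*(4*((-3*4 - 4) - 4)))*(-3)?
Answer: 1976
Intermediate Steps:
W(n) = -13 (W(n) = -4 - 9 = -13)
z = 0 (z = (0*(4*((-12 - 4) - 4)))*(-3) = (0*(4*(-16 - 4)))*(-3) = (0*(4*(-20)))*(-3) = (0*(-80))*(-3) = 0*(-3) = 0)
M*(z + W(-5*(-2))) = -152*(0 - 13) = -152*(-13) = 1976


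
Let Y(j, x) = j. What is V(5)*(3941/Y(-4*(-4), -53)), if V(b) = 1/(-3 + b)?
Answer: 3941/32 ≈ 123.16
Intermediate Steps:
V(5)*(3941/Y(-4*(-4), -53)) = (3941/((-4*(-4))))/(-3 + 5) = (3941/16)/2 = (3941*(1/16))/2 = (½)*(3941/16) = 3941/32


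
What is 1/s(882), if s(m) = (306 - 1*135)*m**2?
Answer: 1/133025004 ≈ 7.5174e-9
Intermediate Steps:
s(m) = 171*m**2 (s(m) = (306 - 135)*m**2 = 171*m**2)
1/s(882) = 1/(171*882**2) = 1/(171*777924) = 1/133025004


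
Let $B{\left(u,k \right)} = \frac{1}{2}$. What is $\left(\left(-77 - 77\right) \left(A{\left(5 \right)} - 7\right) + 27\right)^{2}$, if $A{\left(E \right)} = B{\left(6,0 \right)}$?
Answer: $1056784$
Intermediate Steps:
$B{\left(u,k \right)} = \frac{1}{2}$
$A{\left(E \right)} = \frac{1}{2}$
$\left(\left(-77 - 77\right) \left(A{\left(5 \right)} - 7\right) + 27\right)^{2} = \left(\left(-77 - 77\right) \left(\frac{1}{2} - 7\right) + 27\right)^{2} = \left(- 154 \left(\frac{1}{2} - 7\right) + 27\right)^{2} = \left(\left(-154\right) \left(- \frac{13}{2}\right) + 27\right)^{2} = \left(1001 + 27\right)^{2} = 1028^{2} = 1056784$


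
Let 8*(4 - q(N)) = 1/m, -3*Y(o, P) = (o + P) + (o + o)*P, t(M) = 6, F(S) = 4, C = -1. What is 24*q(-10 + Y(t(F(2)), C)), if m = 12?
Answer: 383/4 ≈ 95.750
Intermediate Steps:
Y(o, P) = -P/3 - o/3 - 2*P*o/3 (Y(o, P) = -((o + P) + (o + o)*P)/3 = -((P + o) + (2*o)*P)/3 = -((P + o) + 2*P*o)/3 = -(P + o + 2*P*o)/3 = -P/3 - o/3 - 2*P*o/3)
q(N) = 383/96 (q(N) = 4 - ⅛/12 = 4 - ⅛*1/12 = 4 - 1/96 = 383/96)
24*q(-10 + Y(t(F(2)), C)) = 24*(383/96) = 383/4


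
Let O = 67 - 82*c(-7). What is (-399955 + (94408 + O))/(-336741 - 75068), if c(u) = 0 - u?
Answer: 306054/411809 ≈ 0.74319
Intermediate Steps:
c(u) = -u
O = -507 (O = 67 - (-82)*(-7) = 67 - 82*7 = 67 - 574 = -507)
(-399955 + (94408 + O))/(-336741 - 75068) = (-399955 + (94408 - 507))/(-336741 - 75068) = (-399955 + 93901)/(-411809) = -306054*(-1/411809) = 306054/411809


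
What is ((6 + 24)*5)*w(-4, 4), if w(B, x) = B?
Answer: -600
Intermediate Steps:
((6 + 24)*5)*w(-4, 4) = ((6 + 24)*5)*(-4) = (30*5)*(-4) = 150*(-4) = -600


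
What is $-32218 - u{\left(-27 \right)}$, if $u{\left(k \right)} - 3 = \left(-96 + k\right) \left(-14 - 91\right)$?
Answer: $-45136$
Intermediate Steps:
$u{\left(k \right)} = 10083 - 105 k$ ($u{\left(k \right)} = 3 + \left(-96 + k\right) \left(-14 - 91\right) = 3 + \left(-96 + k\right) \left(-105\right) = 3 - \left(-10080 + 105 k\right) = 10083 - 105 k$)
$-32218 - u{\left(-27 \right)} = -32218 - \left(10083 - -2835\right) = -32218 - \left(10083 + 2835\right) = -32218 - 12918 = -45136$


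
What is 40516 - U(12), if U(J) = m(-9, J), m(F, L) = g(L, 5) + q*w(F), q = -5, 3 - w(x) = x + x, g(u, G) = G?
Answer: 40616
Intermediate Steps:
w(x) = 3 - 2*x (w(x) = 3 - (x + x) = 3 - 2*x)
m(F, L) = -10 + 10*F (m(F, L) = 5 - 5*(3 - 2*F) = 5 + (-15 + 10*F) = -10 + 10*F)
U(J) = -100 (U(J) = -10 + 10*(-9) = -10 - 90 = -100)
40516 - U(12) = 40516 - 1*(-100) = 40516 + 100 = 40616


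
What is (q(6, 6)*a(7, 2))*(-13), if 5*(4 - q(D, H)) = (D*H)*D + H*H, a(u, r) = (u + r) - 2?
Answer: 21112/5 ≈ 4222.4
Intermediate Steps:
a(u, r) = -2 + r + u (a(u, r) = (r + u) - 2 = -2 + r + u)
q(D, H) = 4 - H**2/5 - H*D**2/5 (q(D, H) = 4 - ((D*H)*D + H*H)/5 = 4 - (H*D**2 + H**2)/5 = 4 - (H**2 + H*D**2)/5 = 4 + (-H**2/5 - H*D**2/5) = 4 - H**2/5 - H*D**2/5)
(q(6, 6)*a(7, 2))*(-13) = ((4 - 1/5*6**2 - 1/5*6*6**2)*(-2 + 2 + 7))*(-13) = ((4 - 1/5*36 - 1/5*6*36)*7)*(-13) = ((4 - 36/5 - 216/5)*7)*(-13) = -232/5*7*(-13) = -1624/5*(-13) = 21112/5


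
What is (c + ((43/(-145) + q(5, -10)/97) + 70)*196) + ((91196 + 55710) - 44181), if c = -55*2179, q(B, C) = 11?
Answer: -48325896/14065 ≈ -3435.9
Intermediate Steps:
c = -119845
(c + ((43/(-145) + q(5, -10)/97) + 70)*196) + ((91196 + 55710) - 44181) = (-119845 + ((43/(-145) + 11/97) + 70)*196) + ((91196 + 55710) - 44181) = (-119845 + ((43*(-1/145) + 11*(1/97)) + 70)*196) + (146906 - 44181) = (-119845 + ((-43/145 + 11/97) + 70)*196) + 102725 = (-119845 + (-2576/14065 + 70)*196) + 102725 = (-119845 + (981974/14065)*196) + 102725 = (-119845 + 192466904/14065) + 102725 = -1493153021/14065 + 102725 = -48325896/14065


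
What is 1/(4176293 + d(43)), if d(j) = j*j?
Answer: 1/4178142 ≈ 2.3934e-7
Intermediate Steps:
d(j) = j²
1/(4176293 + d(43)) = 1/(4176293 + 43²) = 1/(4176293 + 1849) = 1/4178142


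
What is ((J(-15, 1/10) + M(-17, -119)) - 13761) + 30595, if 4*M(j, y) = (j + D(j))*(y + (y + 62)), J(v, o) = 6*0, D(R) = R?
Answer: 18330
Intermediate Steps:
J(v, o) = 0
M(j, y) = j*(62 + 2*y)/2 (M(j, y) = ((j + j)*(y + (y + 62)))/4 = ((2*j)*(y + (62 + y)))/4 = ((2*j)*(62 + 2*y))/4 = (2*j*(62 + 2*y))/4 = j*(62 + 2*y)/2)
((J(-15, 1/10) + M(-17, -119)) - 13761) + 30595 = ((0 - 17*(31 - 119)) - 13761) + 30595 = ((0 - 17*(-88)) - 13761) + 30595 = ((0 + 1496) - 13761) + 30595 = (1496 - 13761) + 30595 = -12265 + 30595 = 18330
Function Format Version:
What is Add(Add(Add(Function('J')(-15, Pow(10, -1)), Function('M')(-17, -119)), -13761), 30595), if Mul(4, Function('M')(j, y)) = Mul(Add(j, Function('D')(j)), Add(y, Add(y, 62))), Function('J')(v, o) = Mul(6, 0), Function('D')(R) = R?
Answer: 18330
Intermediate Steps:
Function('J')(v, o) = 0
Function('M')(j, y) = Mul(Rational(1, 2), j, Add(62, Mul(2, y))) (Function('M')(j, y) = Mul(Rational(1, 4), Mul(Add(j, j), Add(y, Add(y, 62)))) = Mul(Rational(1, 4), Mul(Mul(2, j), Add(y, Add(62, y)))) = Mul(Rational(1, 4), Mul(Mul(2, j), Add(62, Mul(2, y)))) = Mul(Rational(1, 4), Mul(2, j, Add(62, Mul(2, y)))) = Mul(Rational(1, 2), j, Add(62, Mul(2, y))))
Add(Add(Add(Function('J')(-15, Pow(10, -1)), Function('M')(-17, -119)), -13761), 30595) = Add(Add(Add(0, Mul(-17, Add(31, -119))), -13761), 30595) = Add(Add(Add(0, Mul(-17, -88)), -13761), 30595) = Add(Add(Add(0, 1496), -13761), 30595) = Add(Add(1496, -13761), 30595) = Add(-12265, 30595) = 18330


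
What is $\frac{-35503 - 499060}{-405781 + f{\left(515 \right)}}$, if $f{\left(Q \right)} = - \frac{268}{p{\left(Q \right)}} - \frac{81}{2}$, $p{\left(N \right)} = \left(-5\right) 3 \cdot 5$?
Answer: $\frac{80184450}{60872689} \approx 1.3172$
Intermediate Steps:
$p{\left(N \right)} = -75$ ($p{\left(N \right)} = \left(-15\right) 5 = -75$)
$f{\left(Q \right)} = - \frac{5539}{150}$ ($f{\left(Q \right)} = - \frac{268}{-75} - \frac{81}{2} = \left(-268\right) \left(- \frac{1}{75}\right) - \frac{81}{2} = \frac{268}{75} - \frac{81}{2} = - \frac{5539}{150}$)
$\frac{-35503 - 499060}{-405781 + f{\left(515 \right)}} = \frac{-35503 - 499060}{-405781 - \frac{5539}{150}} = - \frac{534563}{- \frac{60872689}{150}} = \left(-534563\right) \left(- \frac{150}{60872689}\right) = \frac{80184450}{60872689}$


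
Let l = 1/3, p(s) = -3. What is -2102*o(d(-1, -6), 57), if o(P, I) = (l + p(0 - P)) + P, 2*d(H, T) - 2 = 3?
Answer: 1051/3 ≈ 350.33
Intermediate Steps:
d(H, T) = 5/2 (d(H, T) = 1 + (½)*3 = 1 + 3/2 = 5/2)
l = ⅓ ≈ 0.33333
o(P, I) = -8/3 + P (o(P, I) = (⅓ - 3) + P = -8/3 + P)
-2102*o(d(-1, -6), 57) = -2102*(-8/3 + 5/2) = -2102*(-⅙) = 1051/3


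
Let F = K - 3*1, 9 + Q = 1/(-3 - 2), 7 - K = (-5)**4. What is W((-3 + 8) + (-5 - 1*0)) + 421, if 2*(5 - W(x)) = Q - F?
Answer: 1201/10 ≈ 120.10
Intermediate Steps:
K = -618 (K = 7 - 1*(-5)**4 = 7 - 1*625 = 7 - 625 = -618)
Q = -46/5 (Q = -9 + 1/(-3 - 2) = -9 + 1/(-5) = -9 - 1/5 = -46/5 ≈ -9.2000)
F = -621 (F = -618 - 3*1 = -618 - 3 = -621)
W(x) = -3009/10 (W(x) = 5 - (-46/5 - 1*(-621))/2 = 5 - (-46/5 + 621)/2 = 5 - 1/2*3059/5 = 5 - 3059/10 = -3009/10)
W((-3 + 8) + (-5 - 1*0)) + 421 = -3009/10 + 421 = 1201/10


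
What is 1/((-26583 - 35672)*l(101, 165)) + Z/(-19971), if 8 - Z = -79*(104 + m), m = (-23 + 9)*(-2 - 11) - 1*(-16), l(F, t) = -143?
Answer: -212466209719/177791128515 ≈ -1.1950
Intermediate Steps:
m = 198 (m = -14*(-13) + 16 = 182 + 16 = 198)
Z = 23866 (Z = 8 - (-79)*(104 + 198) = 8 - (-79)*302 = 8 - 1*(-23858) = 8 + 23858 = 23866)
1/((-26583 - 35672)*l(101, 165)) + Z/(-19971) = 1/(-26583 - 35672*(-143)) + 23866/(-19971) = -1/143/(-62255) + 23866*(-1/19971) = -1/62255*(-1/143) - 23866/19971 = 1/8902465 - 23866/19971 = -212466209719/177791128515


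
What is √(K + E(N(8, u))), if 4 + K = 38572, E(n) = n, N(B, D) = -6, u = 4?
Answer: √38562 ≈ 196.37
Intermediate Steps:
K = 38568 (K = -4 + 38572 = 38568)
√(K + E(N(8, u))) = √(38568 - 6) = √38562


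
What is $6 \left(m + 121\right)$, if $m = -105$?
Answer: $96$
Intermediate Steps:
$6 \left(m + 121\right) = 6 \left(-105 + 121\right) = 6 \cdot 16 = 96$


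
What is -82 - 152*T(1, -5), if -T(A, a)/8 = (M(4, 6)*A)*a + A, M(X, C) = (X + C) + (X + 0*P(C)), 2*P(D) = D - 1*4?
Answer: -83986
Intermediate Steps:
P(D) = -2 + D/2 (P(D) = (D - 1*4)/2 = (D - 4)/2 = (-4 + D)/2 = -2 + D/2)
M(X, C) = C + 2*X (M(X, C) = (X + C) + (X + 0*(-2 + C/2)) = (C + X) + (X + 0) = (C + X) + X = C + 2*X)
T(A, a) = -8*A - 112*A*a (T(A, a) = -8*(((6 + 2*4)*A)*a + A) = -8*(((6 + 8)*A)*a + A) = -8*((14*A)*a + A) = -8*(14*A*a + A) = -8*(A + 14*A*a) = -8*A - 112*A*a)
-82 - 152*T(1, -5) = -82 - (-1216)*(1 + 14*(-5)) = -82 - (-1216)*(1 - 70) = -82 - (-1216)*(-69) = -82 - 152*552 = -82 - 83904 = -83986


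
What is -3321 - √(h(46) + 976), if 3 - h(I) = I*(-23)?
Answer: -3321 - √2037 ≈ -3366.1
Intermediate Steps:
h(I) = 3 + 23*I (h(I) = 3 - I*(-23) = 3 - (-23)*I = 3 + 23*I)
-3321 - √(h(46) + 976) = -3321 - √((3 + 23*46) + 976) = -3321 - √((3 + 1058) + 976) = -3321 - √(1061 + 976) = -3321 - √2037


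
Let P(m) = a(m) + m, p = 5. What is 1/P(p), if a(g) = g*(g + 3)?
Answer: 1/45 ≈ 0.022222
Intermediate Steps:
a(g) = g*(3 + g)
P(m) = m + m*(3 + m) (P(m) = m*(3 + m) + m = m + m*(3 + m))
1/P(p) = 1/(5*(4 + 5)) = 1/(5*9) = 1/45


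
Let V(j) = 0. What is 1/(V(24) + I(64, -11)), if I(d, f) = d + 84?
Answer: 1/148 ≈ 0.0067568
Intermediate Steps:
I(d, f) = 84 + d
1/(V(24) + I(64, -11)) = 1/(0 + (84 + 64)) = 1/(0 + 148) = 1/148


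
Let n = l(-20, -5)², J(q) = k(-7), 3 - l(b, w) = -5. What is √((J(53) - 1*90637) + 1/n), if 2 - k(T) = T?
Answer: I*√5800191/8 ≈ 301.04*I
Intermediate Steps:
k(T) = 2 - T
l(b, w) = 8 (l(b, w) = 3 - 1*(-5) = 3 + 5 = 8)
J(q) = 9 (J(q) = 2 - 1*(-7) = 2 + 7 = 9)
n = 64 (n = 8² = 64)
√((J(53) - 1*90637) + 1/n) = √((9 - 1*90637) + 1/64) = √((9 - 90637) + 1/64) = √(-90628 + 1/64) = √(-5800191/64) = I*√5800191/8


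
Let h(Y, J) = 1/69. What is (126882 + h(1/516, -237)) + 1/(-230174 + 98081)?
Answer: 385485196606/3038139 ≈ 1.2688e+5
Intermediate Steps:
h(Y, J) = 1/69
(126882 + h(1/516, -237)) + 1/(-230174 + 98081) = (126882 + 1/69) + 1/(-230174 + 98081) = 8754859/69 + 1/(-132093) = 8754859/69 - 1/132093 = 385485196606/3038139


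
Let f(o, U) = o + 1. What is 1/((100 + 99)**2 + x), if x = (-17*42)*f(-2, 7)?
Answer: 1/40315 ≈ 2.4805e-5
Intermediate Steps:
f(o, U) = 1 + o
x = 714 (x = (-17*42)*(1 - 2) = -714*(-1) = 714)
1/((100 + 99)**2 + x) = 1/((100 + 99)**2 + 714) = 1/(199**2 + 714) = 1/(39601 + 714) = 1/40315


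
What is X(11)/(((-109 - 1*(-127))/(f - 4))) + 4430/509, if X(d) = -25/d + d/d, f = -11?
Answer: 164005/16797 ≈ 9.7639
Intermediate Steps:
X(d) = 1 - 25/d (X(d) = -25/d + 1 = 1 - 25/d)
X(11)/(((-109 - 1*(-127))/(f - 4))) + 4430/509 = ((-25 + 11)/11)/(((-109 - 1*(-127))/(-11 - 4))) + 4430/509 = ((1/11)*(-14))/(((-109 + 127)/(-15))) + 4430*(1/509) = -14/(11*((-1/15*18))) + 4430/509 = -14/(11*(-6/5)) + 4430/509 = -14/11*(-⅚) + 4430/509 = 35/33 + 4430/509 = 164005/16797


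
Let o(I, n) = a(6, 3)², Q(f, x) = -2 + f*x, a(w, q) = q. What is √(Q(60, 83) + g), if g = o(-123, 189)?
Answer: √4987 ≈ 70.619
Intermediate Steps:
o(I, n) = 9 (o(I, n) = 3² = 9)
g = 9
√(Q(60, 83) + g) = √((-2 + 60*83) + 9) = √((-2 + 4980) + 9) = √(4978 + 9) = √4987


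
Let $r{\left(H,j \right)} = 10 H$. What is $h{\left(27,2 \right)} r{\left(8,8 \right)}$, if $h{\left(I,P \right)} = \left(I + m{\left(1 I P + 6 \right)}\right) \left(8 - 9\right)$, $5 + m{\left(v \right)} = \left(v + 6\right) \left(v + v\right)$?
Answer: $-635360$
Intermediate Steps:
$m{\left(v \right)} = -5 + 2 v \left(6 + v\right)$ ($m{\left(v \right)} = -5 + \left(v + 6\right) \left(v + v\right) = -5 + \left(6 + v\right) 2 v = -5 + 2 v \left(6 + v\right)$)
$h{\left(I,P \right)} = -67 - I - 2 \left(6 + I P\right)^{2} - 12 I P$ ($h{\left(I,P \right)} = \left(I + \left(-5 + 2 \left(1 I P + 6\right)^{2} + 12 \left(1 I P + 6\right)\right)\right) \left(8 - 9\right) = \left(I + \left(-5 + 2 \left(I P + 6\right)^{2} + 12 \left(I P + 6\right)\right)\right) \left(-1\right) = \left(I + \left(-5 + 2 \left(6 + I P\right)^{2} + 12 \left(6 + I P\right)\right)\right) \left(-1\right) = \left(I + \left(-5 + 2 \left(6 + I P\right)^{2} + \left(72 + 12 I P\right)\right)\right) \left(-1\right) = \left(I + \left(67 + 2 \left(6 + I P\right)^{2} + 12 I P\right)\right) \left(-1\right) = \left(67 + I + 2 \left(6 + I P\right)^{2} + 12 I P\right) \left(-1\right) = -67 - I - 2 \left(6 + I P\right)^{2} - 12 I P$)
$h{\left(27,2 \right)} r{\left(8,8 \right)} = \left(-67 - 27 - 2 \left(6 + 27 \cdot 2\right)^{2} - 324 \cdot 2\right) 10 \cdot 8 = \left(-67 - 27 - 2 \left(6 + 54\right)^{2} - 648\right) 80 = \left(-67 - 27 - 2 \cdot 60^{2} - 648\right) 80 = \left(-67 - 27 - 7200 - 648\right) 80 = \left(-7942\right) 80 = -635360$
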